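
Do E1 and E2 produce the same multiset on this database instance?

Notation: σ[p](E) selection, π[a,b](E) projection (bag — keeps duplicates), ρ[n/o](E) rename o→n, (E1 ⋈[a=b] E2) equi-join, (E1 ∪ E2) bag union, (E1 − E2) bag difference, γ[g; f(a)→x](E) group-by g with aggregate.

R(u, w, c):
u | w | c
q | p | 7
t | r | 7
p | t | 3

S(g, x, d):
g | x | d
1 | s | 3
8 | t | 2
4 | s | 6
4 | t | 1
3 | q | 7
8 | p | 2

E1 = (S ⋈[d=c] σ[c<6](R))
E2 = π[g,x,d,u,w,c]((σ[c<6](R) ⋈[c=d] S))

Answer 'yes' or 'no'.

E1 per-node cardinality:
  S → 6
  R → 3
  σ[c<6](R) → 1
  (S ⋈[d=c] σ[c<6](R)) → 1
E2 per-node cardinality:
  R → 3
  σ[c<6](R) → 1
  S → 6
  (σ[c<6](R) ⋈[c=d] S) → 1
  π[g,x,d,u,w,c]((σ[c<6](R) ⋈[c=d] S)) → 1

E1 and E2 produce the same multiset:
g | x | d | u | w | c
1 | s | 3 | p | t | 3

yes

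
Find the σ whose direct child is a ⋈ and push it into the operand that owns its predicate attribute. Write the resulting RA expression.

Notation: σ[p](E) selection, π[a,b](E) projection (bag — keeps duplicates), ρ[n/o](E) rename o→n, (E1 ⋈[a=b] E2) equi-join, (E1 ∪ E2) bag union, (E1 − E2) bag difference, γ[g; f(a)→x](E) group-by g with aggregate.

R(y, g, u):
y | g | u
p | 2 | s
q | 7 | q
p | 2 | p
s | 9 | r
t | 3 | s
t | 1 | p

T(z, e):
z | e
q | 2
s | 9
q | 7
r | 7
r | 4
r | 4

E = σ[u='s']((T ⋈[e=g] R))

σ filters on u, owned by the right side.
E' = (T ⋈[e=g] σ[u='s'](R))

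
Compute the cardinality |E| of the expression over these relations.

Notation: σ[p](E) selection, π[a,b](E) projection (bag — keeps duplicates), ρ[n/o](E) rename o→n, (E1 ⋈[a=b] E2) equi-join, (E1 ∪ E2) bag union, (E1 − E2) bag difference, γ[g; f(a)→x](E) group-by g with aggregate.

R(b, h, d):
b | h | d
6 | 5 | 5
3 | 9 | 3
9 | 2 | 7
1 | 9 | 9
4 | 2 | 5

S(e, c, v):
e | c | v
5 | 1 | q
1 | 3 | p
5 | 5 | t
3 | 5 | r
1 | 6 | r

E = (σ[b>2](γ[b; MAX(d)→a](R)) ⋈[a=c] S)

Row counts bottom-up:
  R → 5
  γ[b; MAX(d)→a](R) → 5
  σ[b>2](γ[b; MAX(d)→a](R)) → 4
  S → 5
  (σ[b>2](γ[b; MAX(d)→a](R)) ⋈[a=c] S) → 5

|E| = 5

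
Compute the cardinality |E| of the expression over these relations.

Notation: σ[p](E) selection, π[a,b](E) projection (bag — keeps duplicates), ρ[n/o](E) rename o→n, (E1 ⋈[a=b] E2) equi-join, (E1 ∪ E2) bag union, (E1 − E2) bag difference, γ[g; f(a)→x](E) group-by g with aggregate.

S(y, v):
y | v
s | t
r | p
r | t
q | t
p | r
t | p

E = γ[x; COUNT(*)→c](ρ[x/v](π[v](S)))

Stepwise |·|:
  S → 6
  π[v](S) → 6
  ρ[x/v](π[v](S)) → 6
  γ[x; COUNT(*)→c](ρ[x/v](π[v](S))) → 3

|E| = 3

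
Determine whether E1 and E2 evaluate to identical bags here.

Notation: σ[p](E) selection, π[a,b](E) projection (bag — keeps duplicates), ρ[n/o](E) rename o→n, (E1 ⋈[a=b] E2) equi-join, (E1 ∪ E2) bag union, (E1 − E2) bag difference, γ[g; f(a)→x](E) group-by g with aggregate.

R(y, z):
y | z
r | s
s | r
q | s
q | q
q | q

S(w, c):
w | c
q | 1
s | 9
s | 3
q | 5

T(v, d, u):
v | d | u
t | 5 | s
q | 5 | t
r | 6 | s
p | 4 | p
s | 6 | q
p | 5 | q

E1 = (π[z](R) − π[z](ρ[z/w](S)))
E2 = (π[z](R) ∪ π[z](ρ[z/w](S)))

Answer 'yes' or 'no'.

E1 per-node cardinality:
  R → 5
  π[z](R) → 5
  S → 4
  ρ[z/w](S) → 4
  π[z](ρ[z/w](S)) → 4
  (π[z](R) − π[z](ρ[z/w](S))) → 1
E2 per-node cardinality:
  R → 5
  π[z](R) → 5
  S → 4
  ρ[z/w](S) → 4
  π[z](ρ[z/w](S)) → 4
  (π[z](R) ∪ π[z](ρ[z/w](S))) → 9

E1 result:
z
r
E2 result:
z
q
q
q
q
r
s
s
s
s
Witness: ('q',) appears 0× in E1 but 4× in E2.

no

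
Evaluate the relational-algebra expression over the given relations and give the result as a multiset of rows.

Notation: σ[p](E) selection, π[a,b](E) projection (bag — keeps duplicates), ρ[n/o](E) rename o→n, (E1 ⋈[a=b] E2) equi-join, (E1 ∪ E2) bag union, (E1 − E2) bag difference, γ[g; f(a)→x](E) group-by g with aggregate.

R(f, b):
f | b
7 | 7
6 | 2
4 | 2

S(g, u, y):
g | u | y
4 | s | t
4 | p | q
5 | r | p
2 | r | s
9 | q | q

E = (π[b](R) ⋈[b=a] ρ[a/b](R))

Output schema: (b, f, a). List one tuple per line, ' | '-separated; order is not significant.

Per-node cardinality:
  R → 3
  π[b](R) → 3
  R → 3
  ρ[a/b](R) → 3
  (π[b](R) ⋈[b=a] ρ[a/b](R)) → 5

== RESULT ==
b | f | a
2 | 4 | 2
2 | 4 | 2
2 | 6 | 2
2 | 6 | 2
7 | 7 | 7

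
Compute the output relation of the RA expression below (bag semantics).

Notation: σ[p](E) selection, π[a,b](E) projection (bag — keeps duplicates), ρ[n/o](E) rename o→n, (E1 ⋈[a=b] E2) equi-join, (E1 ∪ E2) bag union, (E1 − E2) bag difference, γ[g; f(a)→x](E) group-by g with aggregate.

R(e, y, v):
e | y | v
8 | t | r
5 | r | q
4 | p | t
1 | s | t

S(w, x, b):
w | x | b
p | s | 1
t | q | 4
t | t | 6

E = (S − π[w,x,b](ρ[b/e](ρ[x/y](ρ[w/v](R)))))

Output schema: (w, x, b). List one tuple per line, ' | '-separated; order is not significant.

Subexpression sizes:
  S → 3
  R → 4
  ρ[w/v](R) → 4
  ρ[x/y](ρ[w/v](R)) → 4
  ρ[b/e](ρ[x/y](ρ[w/v](R))) → 4
  π[w,x,b](ρ[b/e](ρ[x/y](ρ[w/v](R)))) → 4
  (S − π[w,x,b](ρ[b/e](ρ[x/y](ρ[w/v](R))))) → 3

== RESULT ==
w | x | b
p | s | 1
t | q | 4
t | t | 6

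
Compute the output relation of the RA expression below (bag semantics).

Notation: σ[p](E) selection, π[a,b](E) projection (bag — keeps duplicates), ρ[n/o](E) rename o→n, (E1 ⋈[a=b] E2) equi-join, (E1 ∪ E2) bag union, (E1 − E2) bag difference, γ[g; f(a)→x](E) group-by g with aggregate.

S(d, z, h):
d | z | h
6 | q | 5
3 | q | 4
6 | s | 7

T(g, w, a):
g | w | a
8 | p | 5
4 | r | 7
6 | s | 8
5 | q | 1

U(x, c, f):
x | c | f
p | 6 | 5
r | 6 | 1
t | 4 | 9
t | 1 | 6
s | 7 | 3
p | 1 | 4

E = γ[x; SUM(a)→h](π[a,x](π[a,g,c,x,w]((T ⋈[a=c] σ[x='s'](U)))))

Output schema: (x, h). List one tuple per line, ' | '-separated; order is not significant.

Stepwise |·|:
  T → 4
  U → 6
  σ[x='s'](U) → 1
  (T ⋈[a=c] σ[x='s'](U)) → 1
  π[a,g,c,x,w]((T ⋈[a=c] σ[x='s'](U))) → 1
  π[a,x](π[a,g,c,x,w]((T ⋈[a=c] σ[x='s'](U)))) → 1
  γ[x; SUM(a)→h](π[a,x](π[a,g,c,x,w]((T ⋈[a=c] σ[x='s'](U))))) → 1

== RESULT ==
x | h
s | 7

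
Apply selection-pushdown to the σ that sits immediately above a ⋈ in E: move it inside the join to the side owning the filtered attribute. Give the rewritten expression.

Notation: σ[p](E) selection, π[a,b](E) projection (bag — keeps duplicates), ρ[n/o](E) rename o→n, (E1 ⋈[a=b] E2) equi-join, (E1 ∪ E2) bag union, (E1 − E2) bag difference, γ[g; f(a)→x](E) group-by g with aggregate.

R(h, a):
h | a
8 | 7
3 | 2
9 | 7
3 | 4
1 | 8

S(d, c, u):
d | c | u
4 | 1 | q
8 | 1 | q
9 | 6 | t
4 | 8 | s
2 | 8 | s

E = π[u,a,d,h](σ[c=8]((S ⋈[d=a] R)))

σ filters on c, owned by the left side.
E' = π[u,a,d,h]((σ[c=8](S) ⋈[d=a] R))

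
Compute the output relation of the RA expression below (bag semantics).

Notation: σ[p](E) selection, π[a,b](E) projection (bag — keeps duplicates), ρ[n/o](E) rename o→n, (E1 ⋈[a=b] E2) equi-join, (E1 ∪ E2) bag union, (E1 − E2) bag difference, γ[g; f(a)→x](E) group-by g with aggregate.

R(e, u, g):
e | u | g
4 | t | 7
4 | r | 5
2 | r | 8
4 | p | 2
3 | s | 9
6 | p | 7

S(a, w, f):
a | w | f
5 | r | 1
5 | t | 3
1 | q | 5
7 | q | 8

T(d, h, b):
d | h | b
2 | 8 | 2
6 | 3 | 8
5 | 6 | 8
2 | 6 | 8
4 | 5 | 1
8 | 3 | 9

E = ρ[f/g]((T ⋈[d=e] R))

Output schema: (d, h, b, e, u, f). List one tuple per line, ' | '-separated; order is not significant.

Row counts bottom-up:
  T → 6
  R → 6
  (T ⋈[d=e] R) → 6
  ρ[f/g]((T ⋈[d=e] R)) → 6

== RESULT ==
d | h | b | e | u | f
2 | 6 | 8 | 2 | r | 8
2 | 8 | 2 | 2 | r | 8
4 | 5 | 1 | 4 | p | 2
4 | 5 | 1 | 4 | r | 5
4 | 5 | 1 | 4 | t | 7
6 | 3 | 8 | 6 | p | 7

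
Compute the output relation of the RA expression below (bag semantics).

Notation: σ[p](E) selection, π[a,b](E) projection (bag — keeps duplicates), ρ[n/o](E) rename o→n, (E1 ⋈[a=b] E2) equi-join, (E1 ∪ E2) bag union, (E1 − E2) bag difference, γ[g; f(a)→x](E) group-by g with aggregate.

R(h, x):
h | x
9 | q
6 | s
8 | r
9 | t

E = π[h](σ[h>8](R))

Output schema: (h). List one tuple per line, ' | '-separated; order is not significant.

Stepwise |·|:
  R → 4
  σ[h>8](R) → 2
  π[h](σ[h>8](R)) → 2

== RESULT ==
h
9
9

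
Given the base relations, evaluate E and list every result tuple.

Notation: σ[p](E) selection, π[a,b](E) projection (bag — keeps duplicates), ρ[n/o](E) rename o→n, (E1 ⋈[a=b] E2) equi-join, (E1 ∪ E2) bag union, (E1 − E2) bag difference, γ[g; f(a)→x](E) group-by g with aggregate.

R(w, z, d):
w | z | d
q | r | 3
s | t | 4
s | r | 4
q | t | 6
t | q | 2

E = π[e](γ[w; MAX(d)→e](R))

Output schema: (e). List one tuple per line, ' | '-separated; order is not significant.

Per-node cardinality:
  R → 5
  γ[w; MAX(d)→e](R) → 3
  π[e](γ[w; MAX(d)→e](R)) → 3

== RESULT ==
e
2
4
6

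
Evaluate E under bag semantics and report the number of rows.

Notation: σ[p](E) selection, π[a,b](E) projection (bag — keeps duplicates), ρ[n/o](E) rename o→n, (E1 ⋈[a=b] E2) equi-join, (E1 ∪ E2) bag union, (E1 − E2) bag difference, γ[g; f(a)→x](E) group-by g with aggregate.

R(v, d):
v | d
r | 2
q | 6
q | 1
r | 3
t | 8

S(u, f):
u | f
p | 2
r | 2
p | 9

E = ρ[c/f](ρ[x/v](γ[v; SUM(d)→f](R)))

Subexpression sizes:
  R → 5
  γ[v; SUM(d)→f](R) → 3
  ρ[x/v](γ[v; SUM(d)→f](R)) → 3
  ρ[c/f](ρ[x/v](γ[v; SUM(d)→f](R))) → 3

|E| = 3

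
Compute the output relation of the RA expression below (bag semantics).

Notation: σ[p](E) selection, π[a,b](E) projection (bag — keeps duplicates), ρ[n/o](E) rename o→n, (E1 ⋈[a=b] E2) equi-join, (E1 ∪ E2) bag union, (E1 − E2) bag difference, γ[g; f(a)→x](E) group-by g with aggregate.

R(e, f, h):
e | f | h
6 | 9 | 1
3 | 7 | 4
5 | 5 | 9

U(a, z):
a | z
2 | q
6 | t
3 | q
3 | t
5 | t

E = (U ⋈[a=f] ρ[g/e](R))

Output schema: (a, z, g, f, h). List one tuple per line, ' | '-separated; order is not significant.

Row counts bottom-up:
  U → 5
  R → 3
  ρ[g/e](R) → 3
  (U ⋈[a=f] ρ[g/e](R)) → 1

== RESULT ==
a | z | g | f | h
5 | t | 5 | 5 | 9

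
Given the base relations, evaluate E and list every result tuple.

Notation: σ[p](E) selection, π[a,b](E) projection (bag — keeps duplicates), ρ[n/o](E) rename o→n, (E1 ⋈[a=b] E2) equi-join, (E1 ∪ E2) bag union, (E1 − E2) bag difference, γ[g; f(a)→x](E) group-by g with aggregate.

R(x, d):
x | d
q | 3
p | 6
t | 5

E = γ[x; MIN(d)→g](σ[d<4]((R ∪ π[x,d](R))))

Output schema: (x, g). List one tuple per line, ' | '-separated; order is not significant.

Per-node cardinality:
  R → 3
  R → 3
  π[x,d](R) → 3
  (R ∪ π[x,d](R)) → 6
  σ[d<4]((R ∪ π[x,d](R))) → 2
  γ[x; MIN(d)→g](σ[d<4]((R ∪ π[x,d](R)))) → 1

== RESULT ==
x | g
q | 3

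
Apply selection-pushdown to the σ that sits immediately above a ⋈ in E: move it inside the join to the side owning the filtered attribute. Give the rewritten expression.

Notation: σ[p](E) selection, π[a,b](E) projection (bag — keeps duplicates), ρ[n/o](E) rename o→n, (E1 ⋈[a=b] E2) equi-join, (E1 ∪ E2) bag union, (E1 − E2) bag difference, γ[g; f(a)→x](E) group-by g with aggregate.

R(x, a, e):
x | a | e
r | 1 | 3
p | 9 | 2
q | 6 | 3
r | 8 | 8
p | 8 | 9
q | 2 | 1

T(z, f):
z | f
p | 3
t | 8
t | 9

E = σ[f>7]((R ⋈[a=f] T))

σ filters on f, owned by the right side.
E' = (R ⋈[a=f] σ[f>7](T))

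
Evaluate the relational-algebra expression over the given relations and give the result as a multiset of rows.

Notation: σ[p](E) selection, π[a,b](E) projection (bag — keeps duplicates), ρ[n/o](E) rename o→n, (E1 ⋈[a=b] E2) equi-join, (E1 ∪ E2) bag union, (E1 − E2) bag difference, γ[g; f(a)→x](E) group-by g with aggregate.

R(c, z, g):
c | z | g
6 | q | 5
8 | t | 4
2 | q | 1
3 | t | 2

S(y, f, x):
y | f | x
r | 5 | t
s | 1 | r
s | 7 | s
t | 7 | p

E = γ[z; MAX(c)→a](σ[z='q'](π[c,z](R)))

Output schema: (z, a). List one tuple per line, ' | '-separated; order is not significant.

Per-node cardinality:
  R → 4
  π[c,z](R) → 4
  σ[z='q'](π[c,z](R)) → 2
  γ[z; MAX(c)→a](σ[z='q'](π[c,z](R))) → 1

== RESULT ==
z | a
q | 6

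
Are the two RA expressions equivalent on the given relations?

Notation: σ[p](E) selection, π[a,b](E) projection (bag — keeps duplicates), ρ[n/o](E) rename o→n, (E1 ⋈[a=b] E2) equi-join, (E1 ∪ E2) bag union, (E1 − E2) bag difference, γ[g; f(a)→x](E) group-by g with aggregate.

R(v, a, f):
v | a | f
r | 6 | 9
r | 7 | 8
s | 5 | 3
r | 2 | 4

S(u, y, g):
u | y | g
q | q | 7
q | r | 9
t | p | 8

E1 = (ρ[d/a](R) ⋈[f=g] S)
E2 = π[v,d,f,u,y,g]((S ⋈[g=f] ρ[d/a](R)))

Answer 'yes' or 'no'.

E1 row counts bottom-up:
  R → 4
  ρ[d/a](R) → 4
  S → 3
  (ρ[d/a](R) ⋈[f=g] S) → 2
E2 row counts bottom-up:
  S → 3
  R → 4
  ρ[d/a](R) → 4
  (S ⋈[g=f] ρ[d/a](R)) → 2
  π[v,d,f,u,y,g]((S ⋈[g=f] ρ[d/a](R))) → 2

E1 and E2 produce the same multiset:
v | d | f | u | y | g
r | 6 | 9 | q | r | 9
r | 7 | 8 | t | p | 8

yes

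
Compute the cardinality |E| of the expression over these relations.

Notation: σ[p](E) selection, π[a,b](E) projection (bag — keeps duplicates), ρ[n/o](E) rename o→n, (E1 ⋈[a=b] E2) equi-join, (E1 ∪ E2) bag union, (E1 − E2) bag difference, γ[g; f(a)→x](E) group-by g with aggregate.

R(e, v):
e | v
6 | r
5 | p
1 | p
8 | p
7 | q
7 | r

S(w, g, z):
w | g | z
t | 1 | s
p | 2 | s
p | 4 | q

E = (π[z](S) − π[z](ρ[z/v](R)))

Per-node cardinality:
  S → 3
  π[z](S) → 3
  R → 6
  ρ[z/v](R) → 6
  π[z](ρ[z/v](R)) → 6
  (π[z](S) − π[z](ρ[z/v](R))) → 2

|E| = 2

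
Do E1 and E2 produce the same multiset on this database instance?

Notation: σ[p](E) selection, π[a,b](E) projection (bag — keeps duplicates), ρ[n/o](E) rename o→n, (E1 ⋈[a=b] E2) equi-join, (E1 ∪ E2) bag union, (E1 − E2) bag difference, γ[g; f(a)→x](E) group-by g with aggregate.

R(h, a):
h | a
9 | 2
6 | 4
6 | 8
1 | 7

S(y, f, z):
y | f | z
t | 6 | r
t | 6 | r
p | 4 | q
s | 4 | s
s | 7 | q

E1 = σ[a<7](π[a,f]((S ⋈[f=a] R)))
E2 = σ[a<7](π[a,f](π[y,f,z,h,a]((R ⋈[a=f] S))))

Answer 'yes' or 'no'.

E1 stepwise |·|:
  S → 5
  R → 4
  (S ⋈[f=a] R) → 3
  π[a,f]((S ⋈[f=a] R)) → 3
  σ[a<7](π[a,f]((S ⋈[f=a] R))) → 2
E2 stepwise |·|:
  R → 4
  S → 5
  (R ⋈[a=f] S) → 3
  π[y,f,z,h,a]((R ⋈[a=f] S)) → 3
  π[a,f](π[y,f,z,h,a]((R ⋈[a=f] S))) → 3
  σ[a<7](π[a,f](π[y,f,z,h,a]((R ⋈[a=f] S)))) → 2

E1 and E2 produce the same multiset:
a | f
4 | 4
4 | 4

yes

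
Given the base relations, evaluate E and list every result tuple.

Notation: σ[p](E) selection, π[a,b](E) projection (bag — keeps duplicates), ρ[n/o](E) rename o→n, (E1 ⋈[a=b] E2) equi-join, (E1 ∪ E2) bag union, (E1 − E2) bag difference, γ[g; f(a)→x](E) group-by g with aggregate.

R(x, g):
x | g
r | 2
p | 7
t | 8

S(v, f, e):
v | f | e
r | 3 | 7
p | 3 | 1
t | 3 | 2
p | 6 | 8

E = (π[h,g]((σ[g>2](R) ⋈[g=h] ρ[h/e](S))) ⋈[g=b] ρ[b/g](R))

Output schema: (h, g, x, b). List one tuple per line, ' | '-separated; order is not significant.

Per-node cardinality:
  R → 3
  σ[g>2](R) → 2
  S → 4
  ρ[h/e](S) → 4
  (σ[g>2](R) ⋈[g=h] ρ[h/e](S)) → 2
  π[h,g]((σ[g>2](R) ⋈[g=h] ρ[h/e](S))) → 2
  R → 3
  ρ[b/g](R) → 3
  (π[h,g]((σ[g>2](R) ⋈[g=h] ρ[h/e](S))) ⋈[g=b] ρ[b/g](R)) → 2

== RESULT ==
h | g | x | b
7 | 7 | p | 7
8 | 8 | t | 8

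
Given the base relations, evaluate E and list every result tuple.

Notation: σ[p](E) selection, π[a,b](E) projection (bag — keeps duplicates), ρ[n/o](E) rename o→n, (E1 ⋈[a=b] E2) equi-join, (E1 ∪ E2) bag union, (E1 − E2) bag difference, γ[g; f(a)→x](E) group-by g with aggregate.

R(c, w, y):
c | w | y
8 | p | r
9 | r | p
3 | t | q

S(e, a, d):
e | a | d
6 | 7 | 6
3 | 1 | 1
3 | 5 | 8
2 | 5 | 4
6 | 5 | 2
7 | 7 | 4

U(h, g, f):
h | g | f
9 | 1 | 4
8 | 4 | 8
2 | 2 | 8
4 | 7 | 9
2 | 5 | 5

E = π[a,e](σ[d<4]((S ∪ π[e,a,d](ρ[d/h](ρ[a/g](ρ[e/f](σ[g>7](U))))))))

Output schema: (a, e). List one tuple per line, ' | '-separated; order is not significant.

Subexpression sizes:
  S → 6
  U → 5
  σ[g>7](U) → 0
  ρ[e/f](σ[g>7](U)) → 0
  ρ[a/g](ρ[e/f](σ[g>7](U))) → 0
  ρ[d/h](ρ[a/g](ρ[e/f](σ[g>7](U)))) → 0
  π[e,a,d](ρ[d/h](ρ[a/g](ρ[e/f](σ[g>7](U))))) → 0
  (S ∪ π[e,a,d](ρ[d/h](ρ[a/g](ρ[e/f](σ[g>7](U)))))) → 6
  σ[d<4]((S ∪ π[e,a,d](ρ[d/h](ρ[a/g](ρ[e/f](σ[g>7](U))))))) → 2
  π[a,e](σ[d<4]((S ∪ π[e,a,d](ρ[d/h](ρ[a/g](ρ[e/f](σ[g>7](U)))))))) → 2

== RESULT ==
a | e
1 | 3
5 | 6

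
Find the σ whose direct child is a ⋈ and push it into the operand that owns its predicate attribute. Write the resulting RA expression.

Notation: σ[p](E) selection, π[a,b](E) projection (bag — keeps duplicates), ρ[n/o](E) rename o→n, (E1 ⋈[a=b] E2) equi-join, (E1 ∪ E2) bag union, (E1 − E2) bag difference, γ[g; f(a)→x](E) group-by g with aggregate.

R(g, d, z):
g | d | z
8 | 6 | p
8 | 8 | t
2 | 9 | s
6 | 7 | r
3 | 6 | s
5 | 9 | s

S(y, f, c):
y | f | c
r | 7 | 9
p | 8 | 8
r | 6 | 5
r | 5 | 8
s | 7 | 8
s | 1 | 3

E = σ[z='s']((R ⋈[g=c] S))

σ filters on z, owned by the left side.
E' = (σ[z='s'](R) ⋈[g=c] S)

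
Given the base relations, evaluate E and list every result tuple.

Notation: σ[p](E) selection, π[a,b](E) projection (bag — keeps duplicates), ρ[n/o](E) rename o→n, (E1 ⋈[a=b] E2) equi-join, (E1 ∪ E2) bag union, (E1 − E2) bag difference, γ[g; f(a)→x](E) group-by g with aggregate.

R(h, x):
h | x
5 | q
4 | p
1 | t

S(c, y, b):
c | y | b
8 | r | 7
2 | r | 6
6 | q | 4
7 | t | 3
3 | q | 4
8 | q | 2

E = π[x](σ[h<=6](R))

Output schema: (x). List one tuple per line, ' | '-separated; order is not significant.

Per-node cardinality:
  R → 3
  σ[h<=6](R) → 3
  π[x](σ[h<=6](R)) → 3

== RESULT ==
x
p
q
t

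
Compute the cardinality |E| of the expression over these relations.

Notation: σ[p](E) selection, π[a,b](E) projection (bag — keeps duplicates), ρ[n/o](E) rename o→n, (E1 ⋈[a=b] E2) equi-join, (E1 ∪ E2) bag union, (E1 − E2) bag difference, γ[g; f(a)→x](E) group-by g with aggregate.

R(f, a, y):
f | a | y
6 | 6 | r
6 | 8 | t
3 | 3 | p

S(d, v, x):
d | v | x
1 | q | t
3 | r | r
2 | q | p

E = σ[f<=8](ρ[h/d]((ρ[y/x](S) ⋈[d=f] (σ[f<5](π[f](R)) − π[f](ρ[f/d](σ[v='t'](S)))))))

Per-node cardinality:
  S → 3
  ρ[y/x](S) → 3
  R → 3
  π[f](R) → 3
  σ[f<5](π[f](R)) → 1
  S → 3
  σ[v='t'](S) → 0
  ρ[f/d](σ[v='t'](S)) → 0
  π[f](ρ[f/d](σ[v='t'](S))) → 0
  (σ[f<5](π[f](R)) − π[f](ρ[f/d](σ[v='t'](S)))) → 1
  (ρ[y/x](S) ⋈[d=f] (σ[f<5](π[f](R)) − π[f](ρ[f/d](σ[v='t'](S))))) → 1
  ρ[h/d]((ρ[y/x](S) ⋈[d=f] (σ[f<5](π[f](R)) − π[f](ρ[f/d](σ[v='t'](S)))))) → 1
  σ[f<=8](ρ[h/d]((ρ[y/x](S) ⋈[d=f] (σ[f<5](π[f](R)) − π[f](ρ[f/d](σ[v='t'](S))))))) → 1

|E| = 1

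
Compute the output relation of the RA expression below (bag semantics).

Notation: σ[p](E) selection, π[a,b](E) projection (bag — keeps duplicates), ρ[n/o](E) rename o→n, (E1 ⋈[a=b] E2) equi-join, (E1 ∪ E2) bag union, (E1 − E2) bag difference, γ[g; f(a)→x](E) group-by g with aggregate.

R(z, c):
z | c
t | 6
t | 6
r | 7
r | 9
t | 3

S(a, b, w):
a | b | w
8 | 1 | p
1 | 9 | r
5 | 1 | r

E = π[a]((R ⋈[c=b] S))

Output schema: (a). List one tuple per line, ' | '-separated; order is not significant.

Subexpression sizes:
  R → 5
  S → 3
  (R ⋈[c=b] S) → 1
  π[a]((R ⋈[c=b] S)) → 1

== RESULT ==
a
1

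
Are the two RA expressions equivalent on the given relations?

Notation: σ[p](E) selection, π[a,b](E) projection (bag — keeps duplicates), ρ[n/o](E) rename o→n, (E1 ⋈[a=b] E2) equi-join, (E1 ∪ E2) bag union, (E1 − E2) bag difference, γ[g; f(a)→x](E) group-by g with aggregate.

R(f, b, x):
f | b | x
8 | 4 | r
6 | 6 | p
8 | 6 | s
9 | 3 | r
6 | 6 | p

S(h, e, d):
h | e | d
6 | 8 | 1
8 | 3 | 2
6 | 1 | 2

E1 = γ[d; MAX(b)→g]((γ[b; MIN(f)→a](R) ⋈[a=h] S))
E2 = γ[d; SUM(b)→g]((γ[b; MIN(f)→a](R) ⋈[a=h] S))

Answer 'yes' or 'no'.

E1 per-node cardinality:
  R → 5
  γ[b; MIN(f)→a](R) → 3
  S → 3
  (γ[b; MIN(f)→a](R) ⋈[a=h] S) → 3
  γ[d; MAX(b)→g]((γ[b; MIN(f)→a](R) ⋈[a=h] S)) → 2
E2 per-node cardinality:
  R → 5
  γ[b; MIN(f)→a](R) → 3
  S → 3
  (γ[b; MIN(f)→a](R) ⋈[a=h] S) → 3
  γ[d; SUM(b)→g]((γ[b; MIN(f)→a](R) ⋈[a=h] S)) → 2

E1 result:
d | g
1 | 6
2 | 6
E2 result:
d | g
1 | 6
2 | 10
Witness: (2, 10) appears 0× in E1 but 1× in E2.

no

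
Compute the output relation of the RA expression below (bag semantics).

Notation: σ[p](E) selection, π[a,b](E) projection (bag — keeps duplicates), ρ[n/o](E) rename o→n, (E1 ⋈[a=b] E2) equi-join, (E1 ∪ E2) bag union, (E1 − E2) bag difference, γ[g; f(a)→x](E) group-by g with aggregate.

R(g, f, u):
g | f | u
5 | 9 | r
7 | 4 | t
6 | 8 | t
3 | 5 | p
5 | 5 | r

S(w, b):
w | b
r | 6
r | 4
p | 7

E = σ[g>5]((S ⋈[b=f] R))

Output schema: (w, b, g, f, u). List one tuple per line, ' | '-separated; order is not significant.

Per-node cardinality:
  S → 3
  R → 5
  (S ⋈[b=f] R) → 1
  σ[g>5]((S ⋈[b=f] R)) → 1

== RESULT ==
w | b | g | f | u
r | 4 | 7 | 4 | t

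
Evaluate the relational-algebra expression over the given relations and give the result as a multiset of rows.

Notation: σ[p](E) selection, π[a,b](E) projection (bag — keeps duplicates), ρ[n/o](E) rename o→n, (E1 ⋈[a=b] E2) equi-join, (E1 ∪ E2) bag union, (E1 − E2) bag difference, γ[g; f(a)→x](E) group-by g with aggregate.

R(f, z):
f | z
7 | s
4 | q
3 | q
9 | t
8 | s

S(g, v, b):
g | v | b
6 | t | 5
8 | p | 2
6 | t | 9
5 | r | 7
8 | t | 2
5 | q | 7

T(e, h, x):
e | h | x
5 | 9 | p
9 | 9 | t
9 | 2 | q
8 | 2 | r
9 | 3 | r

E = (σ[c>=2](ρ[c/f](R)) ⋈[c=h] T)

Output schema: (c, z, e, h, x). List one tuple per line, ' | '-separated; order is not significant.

Stepwise |·|:
  R → 5
  ρ[c/f](R) → 5
  σ[c>=2](ρ[c/f](R)) → 5
  T → 5
  (σ[c>=2](ρ[c/f](R)) ⋈[c=h] T) → 3

== RESULT ==
c | z | e | h | x
3 | q | 9 | 3 | r
9 | t | 5 | 9 | p
9 | t | 9 | 9 | t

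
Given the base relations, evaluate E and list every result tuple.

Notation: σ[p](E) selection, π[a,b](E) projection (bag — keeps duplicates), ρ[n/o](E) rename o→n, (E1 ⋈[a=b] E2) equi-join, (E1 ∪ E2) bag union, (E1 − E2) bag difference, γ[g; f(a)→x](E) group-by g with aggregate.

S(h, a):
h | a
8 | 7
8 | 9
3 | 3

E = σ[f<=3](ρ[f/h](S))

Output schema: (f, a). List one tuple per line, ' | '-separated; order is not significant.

Stepwise |·|:
  S → 3
  ρ[f/h](S) → 3
  σ[f<=3](ρ[f/h](S)) → 1

== RESULT ==
f | a
3 | 3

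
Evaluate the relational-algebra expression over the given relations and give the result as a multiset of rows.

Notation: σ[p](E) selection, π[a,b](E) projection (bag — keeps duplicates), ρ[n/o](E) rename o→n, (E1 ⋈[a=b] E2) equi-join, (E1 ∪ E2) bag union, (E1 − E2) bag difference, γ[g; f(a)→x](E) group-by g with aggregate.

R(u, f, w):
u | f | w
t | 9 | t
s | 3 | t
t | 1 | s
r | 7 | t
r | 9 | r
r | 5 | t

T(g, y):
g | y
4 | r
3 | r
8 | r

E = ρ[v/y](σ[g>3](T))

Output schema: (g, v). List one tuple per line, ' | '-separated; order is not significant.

Stepwise |·|:
  T → 3
  σ[g>3](T) → 2
  ρ[v/y](σ[g>3](T)) → 2

== RESULT ==
g | v
4 | r
8 | r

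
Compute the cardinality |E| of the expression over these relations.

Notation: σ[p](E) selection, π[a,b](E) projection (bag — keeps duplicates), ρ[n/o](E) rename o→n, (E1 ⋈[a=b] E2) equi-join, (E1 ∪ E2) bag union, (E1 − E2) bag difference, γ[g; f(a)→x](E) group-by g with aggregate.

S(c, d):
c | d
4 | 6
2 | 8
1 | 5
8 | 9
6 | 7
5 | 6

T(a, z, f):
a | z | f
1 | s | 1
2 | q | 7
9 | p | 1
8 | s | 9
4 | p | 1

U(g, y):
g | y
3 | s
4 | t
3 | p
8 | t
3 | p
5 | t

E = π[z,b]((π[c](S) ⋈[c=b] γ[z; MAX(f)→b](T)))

Per-node cardinality:
  S → 6
  π[c](S) → 6
  T → 5
  γ[z; MAX(f)→b](T) → 3
  (π[c](S) ⋈[c=b] γ[z; MAX(f)→b](T)) → 1
  π[z,b]((π[c](S) ⋈[c=b] γ[z; MAX(f)→b](T))) → 1

|E| = 1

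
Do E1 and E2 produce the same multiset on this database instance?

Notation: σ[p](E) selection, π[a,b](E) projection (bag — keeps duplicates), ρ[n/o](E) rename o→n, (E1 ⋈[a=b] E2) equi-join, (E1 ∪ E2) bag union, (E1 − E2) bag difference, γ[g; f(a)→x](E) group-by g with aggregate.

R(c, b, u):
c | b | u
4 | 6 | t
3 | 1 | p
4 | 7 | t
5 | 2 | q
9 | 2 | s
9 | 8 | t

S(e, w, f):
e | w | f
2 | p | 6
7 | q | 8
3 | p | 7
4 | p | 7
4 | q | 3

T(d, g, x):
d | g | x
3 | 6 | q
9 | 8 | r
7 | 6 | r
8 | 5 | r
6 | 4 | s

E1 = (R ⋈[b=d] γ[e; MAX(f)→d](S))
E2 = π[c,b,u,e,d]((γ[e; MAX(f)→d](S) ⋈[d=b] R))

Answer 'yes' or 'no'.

E1 per-node cardinality:
  R → 6
  S → 5
  γ[e; MAX(f)→d](S) → 4
  (R ⋈[b=d] γ[e; MAX(f)→d](S)) → 4
E2 per-node cardinality:
  S → 5
  γ[e; MAX(f)→d](S) → 4
  R → 6
  (γ[e; MAX(f)→d](S) ⋈[d=b] R) → 4
  π[c,b,u,e,d]((γ[e; MAX(f)→d](S) ⋈[d=b] R)) → 4

E1 and E2 produce the same multiset:
c | b | u | e | d
4 | 6 | t | 2 | 6
4 | 7 | t | 3 | 7
4 | 7 | t | 4 | 7
9 | 8 | t | 7 | 8

yes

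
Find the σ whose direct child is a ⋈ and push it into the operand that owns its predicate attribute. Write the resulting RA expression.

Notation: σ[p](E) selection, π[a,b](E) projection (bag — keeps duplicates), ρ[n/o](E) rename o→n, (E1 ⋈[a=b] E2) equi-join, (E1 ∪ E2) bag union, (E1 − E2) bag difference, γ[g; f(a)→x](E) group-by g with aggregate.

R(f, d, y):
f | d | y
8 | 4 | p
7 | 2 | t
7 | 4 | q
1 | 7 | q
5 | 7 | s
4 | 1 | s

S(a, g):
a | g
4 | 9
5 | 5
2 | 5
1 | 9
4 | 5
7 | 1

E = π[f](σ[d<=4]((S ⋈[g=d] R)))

σ filters on d, owned by the right side.
E' = π[f]((S ⋈[g=d] σ[d<=4](R)))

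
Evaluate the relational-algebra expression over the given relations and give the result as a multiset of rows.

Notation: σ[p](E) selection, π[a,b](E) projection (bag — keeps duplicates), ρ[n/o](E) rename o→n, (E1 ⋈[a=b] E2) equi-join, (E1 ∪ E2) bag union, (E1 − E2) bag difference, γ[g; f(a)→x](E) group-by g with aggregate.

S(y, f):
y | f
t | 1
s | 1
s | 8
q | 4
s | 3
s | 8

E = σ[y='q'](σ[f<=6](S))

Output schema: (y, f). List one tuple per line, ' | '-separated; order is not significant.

Per-node cardinality:
  S → 6
  σ[f<=6](S) → 4
  σ[y='q'](σ[f<=6](S)) → 1

== RESULT ==
y | f
q | 4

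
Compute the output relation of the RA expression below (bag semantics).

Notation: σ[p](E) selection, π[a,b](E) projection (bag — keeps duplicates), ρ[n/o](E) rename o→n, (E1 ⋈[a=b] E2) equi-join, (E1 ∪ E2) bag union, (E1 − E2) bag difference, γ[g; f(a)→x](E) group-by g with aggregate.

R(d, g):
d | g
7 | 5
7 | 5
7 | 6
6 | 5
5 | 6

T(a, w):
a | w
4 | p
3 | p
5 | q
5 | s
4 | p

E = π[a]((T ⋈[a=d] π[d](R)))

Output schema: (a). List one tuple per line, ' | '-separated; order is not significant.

Row counts bottom-up:
  T → 5
  R → 5
  π[d](R) → 5
  (T ⋈[a=d] π[d](R)) → 2
  π[a]((T ⋈[a=d] π[d](R))) → 2

== RESULT ==
a
5
5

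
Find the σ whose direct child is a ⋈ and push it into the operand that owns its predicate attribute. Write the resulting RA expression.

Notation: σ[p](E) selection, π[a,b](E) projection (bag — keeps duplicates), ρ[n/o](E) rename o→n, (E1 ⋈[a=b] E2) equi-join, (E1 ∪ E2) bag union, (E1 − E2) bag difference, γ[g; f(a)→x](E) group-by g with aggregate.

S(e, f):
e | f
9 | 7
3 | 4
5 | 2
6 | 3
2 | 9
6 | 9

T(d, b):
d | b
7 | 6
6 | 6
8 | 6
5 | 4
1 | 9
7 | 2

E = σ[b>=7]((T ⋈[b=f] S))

σ filters on b, owned by the left side.
E' = (σ[b>=7](T) ⋈[b=f] S)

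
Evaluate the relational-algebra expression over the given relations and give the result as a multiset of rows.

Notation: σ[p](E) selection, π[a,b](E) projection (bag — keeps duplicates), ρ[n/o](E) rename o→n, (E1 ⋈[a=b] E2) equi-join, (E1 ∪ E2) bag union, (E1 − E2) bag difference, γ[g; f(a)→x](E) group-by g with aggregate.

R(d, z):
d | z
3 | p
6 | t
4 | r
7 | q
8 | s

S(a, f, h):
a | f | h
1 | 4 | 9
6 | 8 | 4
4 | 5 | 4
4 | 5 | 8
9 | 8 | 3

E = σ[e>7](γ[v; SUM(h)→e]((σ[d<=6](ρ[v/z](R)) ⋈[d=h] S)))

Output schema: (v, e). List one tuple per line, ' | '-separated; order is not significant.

Stepwise |·|:
  R → 5
  ρ[v/z](R) → 5
  σ[d<=6](ρ[v/z](R)) → 3
  S → 5
  (σ[d<=6](ρ[v/z](R)) ⋈[d=h] S) → 3
  γ[v; SUM(h)→e]((σ[d<=6](ρ[v/z](R)) ⋈[d=h] S)) → 2
  σ[e>7](γ[v; SUM(h)→e]((σ[d<=6](ρ[v/z](R)) ⋈[d=h] S))) → 1

== RESULT ==
v | e
r | 8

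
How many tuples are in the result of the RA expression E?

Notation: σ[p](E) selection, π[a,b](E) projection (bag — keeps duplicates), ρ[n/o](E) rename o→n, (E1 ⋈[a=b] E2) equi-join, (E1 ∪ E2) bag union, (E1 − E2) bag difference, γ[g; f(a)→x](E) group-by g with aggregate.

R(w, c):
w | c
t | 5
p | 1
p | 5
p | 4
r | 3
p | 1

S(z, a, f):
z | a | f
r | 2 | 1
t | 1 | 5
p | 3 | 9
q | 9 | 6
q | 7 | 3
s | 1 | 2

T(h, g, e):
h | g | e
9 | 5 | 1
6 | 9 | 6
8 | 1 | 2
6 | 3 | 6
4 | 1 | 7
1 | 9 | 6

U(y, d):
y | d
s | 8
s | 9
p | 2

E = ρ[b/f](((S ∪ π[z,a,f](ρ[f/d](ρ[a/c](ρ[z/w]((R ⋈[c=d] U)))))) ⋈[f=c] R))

Stepwise |·|:
  S → 6
  R → 6
  U → 3
  (R ⋈[c=d] U) → 0
  ρ[z/w]((R ⋈[c=d] U)) → 0
  ρ[a/c](ρ[z/w]((R ⋈[c=d] U))) → 0
  ρ[f/d](ρ[a/c](ρ[z/w]((R ⋈[c=d] U)))) → 0
  π[z,a,f](ρ[f/d](ρ[a/c](ρ[z/w]((R ⋈[c=d] U))))) → 0
  (S ∪ π[z,a,f](ρ[f/d](ρ[a/c](ρ[z/w]((R ⋈[c=d] U)))))) → 6
  R → 6
  ((S ∪ π[z,a,f](ρ[f/d](ρ[a/c](ρ[z/w]((R ⋈[c=d] U)))))) ⋈[f=c] R) → 5
  ρ[b/f](((S ∪ π[z,a,f](ρ[f/d](ρ[a/c](ρ[z/w]((R ⋈[c=d] U)))))) ⋈[f=c] R)) → 5

|E| = 5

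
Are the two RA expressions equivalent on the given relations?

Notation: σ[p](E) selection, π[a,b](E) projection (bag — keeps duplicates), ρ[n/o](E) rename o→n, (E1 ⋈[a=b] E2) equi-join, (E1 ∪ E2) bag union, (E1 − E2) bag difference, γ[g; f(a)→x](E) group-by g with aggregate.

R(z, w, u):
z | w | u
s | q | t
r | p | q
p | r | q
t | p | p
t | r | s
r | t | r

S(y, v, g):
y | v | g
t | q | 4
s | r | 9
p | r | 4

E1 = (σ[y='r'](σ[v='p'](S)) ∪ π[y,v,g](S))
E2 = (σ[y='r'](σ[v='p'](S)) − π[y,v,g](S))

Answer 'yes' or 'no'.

E1 per-node cardinality:
  S → 3
  σ[v='p'](S) → 0
  σ[y='r'](σ[v='p'](S)) → 0
  S → 3
  π[y,v,g](S) → 3
  (σ[y='r'](σ[v='p'](S)) ∪ π[y,v,g](S)) → 3
E2 per-node cardinality:
  S → 3
  σ[v='p'](S) → 0
  σ[y='r'](σ[v='p'](S)) → 0
  S → 3
  π[y,v,g](S) → 3
  (σ[y='r'](σ[v='p'](S)) − π[y,v,g](S)) → 0

E1 result:
y | v | g
p | r | 4
s | r | 9
t | q | 4
E2 result:
y | v | g
(0 rows)
Witness: ('t', 'q', 4) appears 1× in E1 but 0× in E2.

no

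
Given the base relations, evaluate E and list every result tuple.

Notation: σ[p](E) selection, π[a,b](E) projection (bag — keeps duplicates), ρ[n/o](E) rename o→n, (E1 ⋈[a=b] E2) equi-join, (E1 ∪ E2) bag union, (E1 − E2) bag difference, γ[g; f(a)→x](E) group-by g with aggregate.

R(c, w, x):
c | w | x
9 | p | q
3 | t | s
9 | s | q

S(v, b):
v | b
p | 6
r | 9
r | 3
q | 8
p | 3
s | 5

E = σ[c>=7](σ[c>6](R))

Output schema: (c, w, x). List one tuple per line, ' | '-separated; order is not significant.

Subexpression sizes:
  R → 3
  σ[c>6](R) → 2
  σ[c>=7](σ[c>6](R)) → 2

== RESULT ==
c | w | x
9 | p | q
9 | s | q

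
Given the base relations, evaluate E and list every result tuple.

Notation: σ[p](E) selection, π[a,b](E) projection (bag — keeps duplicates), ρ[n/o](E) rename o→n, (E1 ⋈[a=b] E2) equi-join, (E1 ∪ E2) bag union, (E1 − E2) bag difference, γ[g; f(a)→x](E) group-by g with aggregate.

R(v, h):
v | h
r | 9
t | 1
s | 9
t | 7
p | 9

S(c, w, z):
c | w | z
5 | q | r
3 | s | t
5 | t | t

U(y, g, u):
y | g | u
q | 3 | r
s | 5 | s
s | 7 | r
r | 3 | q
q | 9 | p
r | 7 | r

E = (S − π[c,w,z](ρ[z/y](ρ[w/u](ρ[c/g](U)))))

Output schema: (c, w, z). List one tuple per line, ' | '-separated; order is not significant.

Stepwise |·|:
  S → 3
  U → 6
  ρ[c/g](U) → 6
  ρ[w/u](ρ[c/g](U)) → 6
  ρ[z/y](ρ[w/u](ρ[c/g](U))) → 6
  π[c,w,z](ρ[z/y](ρ[w/u](ρ[c/g](U)))) → 6
  (S − π[c,w,z](ρ[z/y](ρ[w/u](ρ[c/g](U))))) → 3

== RESULT ==
c | w | z
3 | s | t
5 | q | r
5 | t | t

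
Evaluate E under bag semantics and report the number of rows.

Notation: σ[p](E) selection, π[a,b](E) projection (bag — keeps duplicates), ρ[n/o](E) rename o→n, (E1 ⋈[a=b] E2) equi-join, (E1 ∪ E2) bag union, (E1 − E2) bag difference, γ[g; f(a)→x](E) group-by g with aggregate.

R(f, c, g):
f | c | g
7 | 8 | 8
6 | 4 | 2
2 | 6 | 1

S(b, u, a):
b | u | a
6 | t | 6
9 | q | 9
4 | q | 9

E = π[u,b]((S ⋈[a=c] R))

Subexpression sizes:
  S → 3
  R → 3
  (S ⋈[a=c] R) → 1
  π[u,b]((S ⋈[a=c] R)) → 1

|E| = 1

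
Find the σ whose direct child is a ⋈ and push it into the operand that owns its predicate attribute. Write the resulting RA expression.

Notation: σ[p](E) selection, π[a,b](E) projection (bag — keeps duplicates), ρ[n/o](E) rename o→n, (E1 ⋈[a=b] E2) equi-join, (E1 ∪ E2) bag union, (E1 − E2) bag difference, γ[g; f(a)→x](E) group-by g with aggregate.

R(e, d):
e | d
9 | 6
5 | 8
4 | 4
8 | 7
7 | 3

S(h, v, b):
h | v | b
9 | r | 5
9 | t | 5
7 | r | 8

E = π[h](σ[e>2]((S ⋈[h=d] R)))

σ filters on e, owned by the right side.
E' = π[h]((S ⋈[h=d] σ[e>2](R)))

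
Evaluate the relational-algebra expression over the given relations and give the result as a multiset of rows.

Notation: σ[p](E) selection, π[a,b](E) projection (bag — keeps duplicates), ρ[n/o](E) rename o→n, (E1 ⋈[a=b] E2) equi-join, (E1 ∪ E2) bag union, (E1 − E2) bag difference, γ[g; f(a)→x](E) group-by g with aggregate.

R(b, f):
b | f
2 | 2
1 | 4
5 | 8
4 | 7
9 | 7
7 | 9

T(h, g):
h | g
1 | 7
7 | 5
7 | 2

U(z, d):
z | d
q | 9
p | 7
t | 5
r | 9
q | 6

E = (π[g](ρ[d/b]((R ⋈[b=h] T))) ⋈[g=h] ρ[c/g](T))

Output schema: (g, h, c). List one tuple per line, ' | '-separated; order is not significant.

Row counts bottom-up:
  R → 6
  T → 3
  (R ⋈[b=h] T) → 3
  ρ[d/b]((R ⋈[b=h] T)) → 3
  π[g](ρ[d/b]((R ⋈[b=h] T))) → 3
  T → 3
  ρ[c/g](T) → 3
  (π[g](ρ[d/b]((R ⋈[b=h] T))) ⋈[g=h] ρ[c/g](T)) → 2

== RESULT ==
g | h | c
7 | 7 | 2
7 | 7 | 5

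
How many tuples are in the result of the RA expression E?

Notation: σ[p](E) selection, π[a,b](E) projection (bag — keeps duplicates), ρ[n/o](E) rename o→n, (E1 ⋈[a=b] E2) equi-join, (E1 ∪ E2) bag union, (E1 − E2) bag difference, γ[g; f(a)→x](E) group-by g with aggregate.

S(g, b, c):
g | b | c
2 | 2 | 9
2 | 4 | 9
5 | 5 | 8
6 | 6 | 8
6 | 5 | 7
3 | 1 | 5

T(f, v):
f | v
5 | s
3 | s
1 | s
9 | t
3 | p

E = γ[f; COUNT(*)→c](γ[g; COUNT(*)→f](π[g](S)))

Subexpression sizes:
  S → 6
  π[g](S) → 6
  γ[g; COUNT(*)→f](π[g](S)) → 4
  γ[f; COUNT(*)→c](γ[g; COUNT(*)→f](π[g](S))) → 2

|E| = 2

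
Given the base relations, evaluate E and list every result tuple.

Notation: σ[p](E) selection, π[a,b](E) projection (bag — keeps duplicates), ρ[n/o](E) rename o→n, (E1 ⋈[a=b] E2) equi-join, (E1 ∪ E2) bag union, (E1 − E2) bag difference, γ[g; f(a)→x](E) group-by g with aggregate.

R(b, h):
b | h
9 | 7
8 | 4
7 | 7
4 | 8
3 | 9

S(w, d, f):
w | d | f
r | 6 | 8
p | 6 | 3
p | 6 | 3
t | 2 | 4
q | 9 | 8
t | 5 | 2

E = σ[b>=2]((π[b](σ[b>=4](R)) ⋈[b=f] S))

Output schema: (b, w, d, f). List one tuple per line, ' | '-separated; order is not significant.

Row counts bottom-up:
  R → 5
  σ[b>=4](R) → 4
  π[b](σ[b>=4](R)) → 4
  S → 6
  (π[b](σ[b>=4](R)) ⋈[b=f] S) → 3
  σ[b>=2]((π[b](σ[b>=4](R)) ⋈[b=f] S)) → 3

== RESULT ==
b | w | d | f
4 | t | 2 | 4
8 | q | 9 | 8
8 | r | 6 | 8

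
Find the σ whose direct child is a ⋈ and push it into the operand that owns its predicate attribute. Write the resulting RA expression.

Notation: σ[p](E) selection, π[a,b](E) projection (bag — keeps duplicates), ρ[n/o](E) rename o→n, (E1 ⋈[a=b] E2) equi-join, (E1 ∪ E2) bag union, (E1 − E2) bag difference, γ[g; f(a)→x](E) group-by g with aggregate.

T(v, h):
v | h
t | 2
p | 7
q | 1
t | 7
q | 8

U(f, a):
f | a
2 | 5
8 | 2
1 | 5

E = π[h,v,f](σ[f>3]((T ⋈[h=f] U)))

σ filters on f, owned by the right side.
E' = π[h,v,f]((T ⋈[h=f] σ[f>3](U)))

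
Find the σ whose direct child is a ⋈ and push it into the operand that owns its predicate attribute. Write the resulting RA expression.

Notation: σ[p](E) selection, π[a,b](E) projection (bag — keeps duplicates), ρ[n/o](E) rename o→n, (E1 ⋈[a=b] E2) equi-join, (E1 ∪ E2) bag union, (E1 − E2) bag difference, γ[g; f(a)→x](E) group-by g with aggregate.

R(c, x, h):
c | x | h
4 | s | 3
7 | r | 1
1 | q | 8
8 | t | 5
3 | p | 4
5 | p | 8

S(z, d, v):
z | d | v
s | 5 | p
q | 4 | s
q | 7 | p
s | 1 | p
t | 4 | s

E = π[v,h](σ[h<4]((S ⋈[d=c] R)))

σ filters on h, owned by the right side.
E' = π[v,h]((S ⋈[d=c] σ[h<4](R)))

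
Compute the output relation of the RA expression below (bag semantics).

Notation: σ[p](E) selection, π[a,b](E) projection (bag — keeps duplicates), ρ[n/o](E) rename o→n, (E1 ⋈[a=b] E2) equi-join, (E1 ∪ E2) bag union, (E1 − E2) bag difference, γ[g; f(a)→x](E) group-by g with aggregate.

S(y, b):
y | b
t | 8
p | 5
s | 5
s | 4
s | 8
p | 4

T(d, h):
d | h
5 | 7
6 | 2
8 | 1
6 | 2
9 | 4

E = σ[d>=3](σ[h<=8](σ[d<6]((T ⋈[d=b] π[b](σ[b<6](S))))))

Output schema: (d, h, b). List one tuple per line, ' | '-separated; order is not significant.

Row counts bottom-up:
  T → 5
  S → 6
  σ[b<6](S) → 4
  π[b](σ[b<6](S)) → 4
  (T ⋈[d=b] π[b](σ[b<6](S))) → 2
  σ[d<6]((T ⋈[d=b] π[b](σ[b<6](S)))) → 2
  σ[h<=8](σ[d<6]((T ⋈[d=b] π[b](σ[b<6](S))))) → 2
  σ[d>=3](σ[h<=8](σ[d<6]((T ⋈[d=b] π[b](σ[b<6](S)))))) → 2

== RESULT ==
d | h | b
5 | 7 | 5
5 | 7 | 5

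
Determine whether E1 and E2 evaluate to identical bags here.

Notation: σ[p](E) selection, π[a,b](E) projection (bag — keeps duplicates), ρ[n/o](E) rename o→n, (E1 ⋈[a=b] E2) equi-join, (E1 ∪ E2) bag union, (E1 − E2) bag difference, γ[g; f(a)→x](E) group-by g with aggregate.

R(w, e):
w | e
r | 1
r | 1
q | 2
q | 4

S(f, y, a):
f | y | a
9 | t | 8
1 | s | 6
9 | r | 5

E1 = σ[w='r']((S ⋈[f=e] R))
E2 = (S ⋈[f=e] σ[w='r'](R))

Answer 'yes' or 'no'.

E1 per-node cardinality:
  S → 3
  R → 4
  (S ⋈[f=e] R) → 2
  σ[w='r']((S ⋈[f=e] R)) → 2
E2 per-node cardinality:
  S → 3
  R → 4
  σ[w='r'](R) → 2
  (S ⋈[f=e] σ[w='r'](R)) → 2

E1 and E2 produce the same multiset:
f | y | a | w | e
1 | s | 6 | r | 1
1 | s | 6 | r | 1

yes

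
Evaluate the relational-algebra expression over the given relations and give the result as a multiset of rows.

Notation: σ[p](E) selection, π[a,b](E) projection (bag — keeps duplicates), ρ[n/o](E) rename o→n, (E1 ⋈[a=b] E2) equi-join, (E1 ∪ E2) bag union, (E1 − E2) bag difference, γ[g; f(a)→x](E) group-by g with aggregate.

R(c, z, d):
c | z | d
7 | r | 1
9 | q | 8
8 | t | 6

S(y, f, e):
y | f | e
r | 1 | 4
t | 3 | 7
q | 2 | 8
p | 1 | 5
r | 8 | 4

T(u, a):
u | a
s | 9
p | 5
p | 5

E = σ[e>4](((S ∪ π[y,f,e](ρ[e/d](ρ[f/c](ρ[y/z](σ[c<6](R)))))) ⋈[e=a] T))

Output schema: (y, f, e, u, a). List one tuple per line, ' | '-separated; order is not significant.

Subexpression sizes:
  S → 5
  R → 3
  σ[c<6](R) → 0
  ρ[y/z](σ[c<6](R)) → 0
  ρ[f/c](ρ[y/z](σ[c<6](R))) → 0
  ρ[e/d](ρ[f/c](ρ[y/z](σ[c<6](R)))) → 0
  π[y,f,e](ρ[e/d](ρ[f/c](ρ[y/z](σ[c<6](R))))) → 0
  (S ∪ π[y,f,e](ρ[e/d](ρ[f/c](ρ[y/z](σ[c<6](R)))))) → 5
  T → 3
  ((S ∪ π[y,f,e](ρ[e/d](ρ[f/c](ρ[y/z](σ[c<6](R)))))) ⋈[e=a] T) → 2
  σ[e>4](((S ∪ π[y,f,e](ρ[e/d](ρ[f/c](ρ[y/z](σ[c<6](R)))))) ⋈[e=a] T)) → 2

== RESULT ==
y | f | e | u | a
p | 1 | 5 | p | 5
p | 1 | 5 | p | 5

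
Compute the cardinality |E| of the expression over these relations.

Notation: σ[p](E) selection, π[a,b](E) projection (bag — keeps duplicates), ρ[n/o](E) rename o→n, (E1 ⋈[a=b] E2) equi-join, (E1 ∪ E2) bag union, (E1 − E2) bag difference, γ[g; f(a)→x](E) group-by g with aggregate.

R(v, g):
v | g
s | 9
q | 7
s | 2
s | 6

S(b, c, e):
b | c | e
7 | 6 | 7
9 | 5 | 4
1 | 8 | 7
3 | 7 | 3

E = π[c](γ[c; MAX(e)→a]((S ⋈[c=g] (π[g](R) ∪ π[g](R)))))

Stepwise |·|:
  S → 4
  R → 4
  π[g](R) → 4
  R → 4
  π[g](R) → 4
  (π[g](R) ∪ π[g](R)) → 8
  (S ⋈[c=g] (π[g](R) ∪ π[g](R))) → 4
  γ[c; MAX(e)→a]((S ⋈[c=g] (π[g](R) ∪ π[g](R)))) → 2
  π[c](γ[c; MAX(e)→a]((S ⋈[c=g] (π[g](R) ∪ π[g](R))))) → 2

|E| = 2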